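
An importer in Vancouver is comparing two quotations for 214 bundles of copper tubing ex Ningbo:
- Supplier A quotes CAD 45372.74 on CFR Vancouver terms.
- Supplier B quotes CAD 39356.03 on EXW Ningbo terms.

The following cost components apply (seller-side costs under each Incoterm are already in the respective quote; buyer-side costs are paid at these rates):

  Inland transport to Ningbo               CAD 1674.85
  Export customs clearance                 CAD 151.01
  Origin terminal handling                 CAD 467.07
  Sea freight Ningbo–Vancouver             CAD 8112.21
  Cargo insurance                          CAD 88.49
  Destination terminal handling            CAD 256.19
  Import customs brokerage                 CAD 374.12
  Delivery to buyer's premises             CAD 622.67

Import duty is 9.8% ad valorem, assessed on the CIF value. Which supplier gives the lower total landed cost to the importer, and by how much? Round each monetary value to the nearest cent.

Supplier A is cheaper by CAD 4818.50

Supplier A (CFR):
CIF value = CFR price + insurance = 45372.74 + 88.49 = 45461.23
Import duty = 45461.23 × 9.8% = 4455.20
Buyer bears (A): 88.49 + 256.19 + 374.12 + 622.67 = 1341.47
Landed cost (A) = invoice 45372.74 + 1341.47 + duty 4455.20 = 51169.41
Supplier B (EXW):
CIF value = EXW price + inland to port + export clearance + origin terminal + freight + insurance = 39356.03 + 1674.85 + 151.01 + 467.07 + 8112.21 + 88.49 = 49849.66
Import duty = 49849.66 × 9.8% = 4885.27
Buyer bears (B): 1674.85 + 151.01 + 467.07 + 8112.21 + 88.49 + 256.19 + 374.12 + 622.67 = 11746.61
Landed cost (B) = invoice 39356.03 + 11746.61 + duty 4885.27 = 55987.91
Difference = |51169.41 − 55987.91| = 4818.50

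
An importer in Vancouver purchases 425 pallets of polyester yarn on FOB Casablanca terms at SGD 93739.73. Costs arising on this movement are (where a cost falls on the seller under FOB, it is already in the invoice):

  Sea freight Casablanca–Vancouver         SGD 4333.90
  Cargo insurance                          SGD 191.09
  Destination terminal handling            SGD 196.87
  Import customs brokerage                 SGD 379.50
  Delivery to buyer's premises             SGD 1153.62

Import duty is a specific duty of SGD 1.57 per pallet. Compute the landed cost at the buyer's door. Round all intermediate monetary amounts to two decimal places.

FOB: the seller bears costs until goods are on board at the origin port; the buyer bears freight, insurance and all costs thereafter.
CIF value = FOB price + freight + insurance = 93739.73 + 4333.90 + 191.09 = 98264.72
Import duty = 425 × 1.57 = 667.25
Buyer bears: freight 4333.90 + insurance 191.09 + destination terminal 196.87 + brokerage 379.50 + delivery 1153.62 + duty 667.25 = 6922.23
Landed cost = invoice 93739.73 + 6922.23 = 100661.96

Total landed cost: SGD 100661.96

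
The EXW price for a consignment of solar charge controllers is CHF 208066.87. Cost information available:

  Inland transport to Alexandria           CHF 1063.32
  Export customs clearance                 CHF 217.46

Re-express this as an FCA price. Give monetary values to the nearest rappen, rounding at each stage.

From EXW to FCA, the seller additionally bears: inland to port, export clearance.
FCA price = 208066.87 + 1063.32 + 217.46 = 209347.65

FCA price: CHF 209347.65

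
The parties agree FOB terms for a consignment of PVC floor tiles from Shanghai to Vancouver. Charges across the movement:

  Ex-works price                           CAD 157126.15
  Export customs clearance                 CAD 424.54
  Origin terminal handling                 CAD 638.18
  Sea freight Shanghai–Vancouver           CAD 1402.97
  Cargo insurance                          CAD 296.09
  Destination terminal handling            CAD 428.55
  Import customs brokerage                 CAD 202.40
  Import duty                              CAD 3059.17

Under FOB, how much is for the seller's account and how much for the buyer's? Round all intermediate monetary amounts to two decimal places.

FOB: the seller bears costs until goods are on board at the origin port; the buyer bears freight, insurance and all costs thereafter.
Seller's account: goods 157126.15 + export clearance 424.54 + origin terminal 638.18 = 158188.87
Buyer's account: freight 1402.97 + insurance 296.09 + destination terminal 428.55 + brokerage 202.40 + duty 3059.17 = 5389.18

Seller: CAD 158188.87; buyer: CAD 5389.18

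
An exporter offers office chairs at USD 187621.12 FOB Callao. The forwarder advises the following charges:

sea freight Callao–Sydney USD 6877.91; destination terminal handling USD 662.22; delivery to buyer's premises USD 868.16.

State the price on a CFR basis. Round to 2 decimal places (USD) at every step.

Not relevant to the conversion: destination terminal, delivery — on the buyer under both terms; not part of either seller's price.
From FOB to CFR, the seller additionally bears: freight.
CFR price = 187621.12 + 6877.91 = 194499.03

CFR price: USD 194499.03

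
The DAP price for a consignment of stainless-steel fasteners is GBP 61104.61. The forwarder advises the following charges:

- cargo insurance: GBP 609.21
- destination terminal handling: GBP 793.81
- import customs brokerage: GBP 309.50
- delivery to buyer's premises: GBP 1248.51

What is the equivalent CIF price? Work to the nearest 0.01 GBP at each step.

Not relevant to the conversion: insurance — on the seller under both DAP and CIF; already in the DAP price and stays in the CIF price. brokerage — on the buyer under both terms; not part of either seller's price.
From DAP to CIF, the seller no longer bears: destination terminal, delivery.
CIF price = 61104.61 − 793.81 − 1248.51 = 59062.29

CIF price: GBP 59062.29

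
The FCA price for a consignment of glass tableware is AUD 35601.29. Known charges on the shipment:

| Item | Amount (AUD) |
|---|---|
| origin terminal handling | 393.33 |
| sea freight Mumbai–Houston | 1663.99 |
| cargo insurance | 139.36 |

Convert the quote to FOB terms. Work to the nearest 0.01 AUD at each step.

Not relevant to the conversion: insurance, freight — on the buyer under both terms; not part of either seller's price.
From FCA to FOB, the seller additionally bears: origin terminal.
FOB price = 35601.29 + 393.33 = 35994.62

FOB price: AUD 35994.62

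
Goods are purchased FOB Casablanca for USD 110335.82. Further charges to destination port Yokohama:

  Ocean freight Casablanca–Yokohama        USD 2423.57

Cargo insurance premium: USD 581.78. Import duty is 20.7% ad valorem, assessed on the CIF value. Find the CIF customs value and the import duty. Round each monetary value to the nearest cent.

CIF value: USD 113341.17; import duty: USD 23461.62

CIF = FOB price + freight + insurance
CIF = 110335.82 + 2423.57 + 581.78 = 113341.17
Import duty = 113341.17 × 20.7% = 23461.62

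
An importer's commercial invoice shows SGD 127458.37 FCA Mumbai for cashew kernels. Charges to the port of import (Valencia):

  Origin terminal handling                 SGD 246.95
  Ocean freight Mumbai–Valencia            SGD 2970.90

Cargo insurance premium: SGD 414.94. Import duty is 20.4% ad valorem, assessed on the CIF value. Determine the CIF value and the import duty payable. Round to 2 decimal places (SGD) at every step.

CIF value: SGD 131091.16; import duty: SGD 26742.60

CIF = FCA price + pre-shipment costs + freight + insurance
CIF = 127458.37 + 246.95 + 2970.90 + 414.94 = 131091.16
Import duty = 131091.16 × 20.4% = 26742.60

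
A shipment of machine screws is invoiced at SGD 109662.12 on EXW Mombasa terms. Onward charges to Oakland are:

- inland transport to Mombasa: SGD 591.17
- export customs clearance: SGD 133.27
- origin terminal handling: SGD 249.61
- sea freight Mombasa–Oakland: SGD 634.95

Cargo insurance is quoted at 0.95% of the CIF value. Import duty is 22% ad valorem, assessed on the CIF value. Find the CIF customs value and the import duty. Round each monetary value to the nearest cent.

Let C be the CIF value. C = EXW price + pre-shipment costs + freight + 0.95% × C
C − 0.95% × C = 109662.12 + 591.17 + 133.27 + 249.61 + 634.95
0.9905 × C = 111271.12
C = 111271.12 / 0.9905 = 112338.33
Insurance premium = 0.95% × 112338.33 = 1067.21
Import duty = 112338.33 × 22% = 24714.43

CIF value: SGD 112338.33; import duty: SGD 24714.43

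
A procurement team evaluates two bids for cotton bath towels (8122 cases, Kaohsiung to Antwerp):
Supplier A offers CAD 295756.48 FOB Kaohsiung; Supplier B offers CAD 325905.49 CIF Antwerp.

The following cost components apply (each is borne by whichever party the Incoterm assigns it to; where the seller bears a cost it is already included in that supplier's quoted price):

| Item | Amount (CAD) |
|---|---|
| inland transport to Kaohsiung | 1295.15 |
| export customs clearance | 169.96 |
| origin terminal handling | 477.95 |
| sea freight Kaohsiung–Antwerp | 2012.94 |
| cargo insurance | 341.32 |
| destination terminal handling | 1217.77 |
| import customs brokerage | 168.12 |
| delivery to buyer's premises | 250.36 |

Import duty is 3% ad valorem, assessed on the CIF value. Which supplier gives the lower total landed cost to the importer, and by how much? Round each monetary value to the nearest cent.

Supplier A is cheaper by CAD 28628.59

Supplier A (FOB):
CIF value = FOB price + freight + insurance = 295756.48 + 2012.94 + 341.32 = 298110.74
Import duty = 298110.74 × 3% = 8943.32
Buyer bears (A): 2012.94 + 341.32 + 1217.77 + 168.12 + 250.36 = 3990.51
Landed cost (A) = invoice 295756.48 + 3990.51 + duty 8943.32 = 308690.31
Supplier B (CIF):
The CIF price already equals the CIF value: 325905.49
Import duty = 325905.49 × 3% = 9777.16
Buyer bears (B): 1217.77 + 168.12 + 250.36 = 1636.25
Landed cost (B) = invoice 325905.49 + 1636.25 + duty 9777.16 = 337318.90
Difference = |308690.31 − 337318.90| = 28628.59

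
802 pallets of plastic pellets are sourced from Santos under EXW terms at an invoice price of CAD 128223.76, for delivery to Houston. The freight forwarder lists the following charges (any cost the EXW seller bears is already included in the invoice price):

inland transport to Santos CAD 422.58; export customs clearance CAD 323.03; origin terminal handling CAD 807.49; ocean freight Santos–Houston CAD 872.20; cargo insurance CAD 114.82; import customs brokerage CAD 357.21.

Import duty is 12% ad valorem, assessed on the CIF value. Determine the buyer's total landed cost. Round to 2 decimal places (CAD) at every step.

EXW: the seller makes goods available at their premises; the buyer bears all onward costs.
CIF value = EXW price + inland to port + export clearance + origin terminal + freight + insurance = 128223.76 + 422.58 + 323.03 + 807.49 + 872.20 + 114.82 = 130763.88
Import duty = 130763.88 × 12% = 15691.67
Buyer bears: inland to port 422.58 + export clearance 323.03 + origin terminal 807.49 + freight 872.20 + insurance 114.82 + brokerage 357.21 + duty 15691.67 = 18589.00
Landed cost = invoice 128223.76 + 18589.00 = 146812.76

Total landed cost: CAD 146812.76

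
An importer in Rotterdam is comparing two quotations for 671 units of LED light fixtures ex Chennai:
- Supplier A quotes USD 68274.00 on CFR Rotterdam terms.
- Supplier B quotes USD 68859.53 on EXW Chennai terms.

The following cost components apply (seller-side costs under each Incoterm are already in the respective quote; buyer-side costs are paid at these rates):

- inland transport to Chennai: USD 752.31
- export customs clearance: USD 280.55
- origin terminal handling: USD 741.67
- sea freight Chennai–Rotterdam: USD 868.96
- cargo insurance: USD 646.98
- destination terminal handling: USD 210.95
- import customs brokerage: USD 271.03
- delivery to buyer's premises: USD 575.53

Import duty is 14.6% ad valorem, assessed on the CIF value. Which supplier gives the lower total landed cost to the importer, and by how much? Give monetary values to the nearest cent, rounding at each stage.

Supplier A is cheaper by USD 3700.46

Supplier A (CFR):
CIF value = CFR price + insurance = 68274.00 + 646.98 = 68920.98
Import duty = 68920.98 × 14.6% = 10062.46
Buyer bears (A): 646.98 + 210.95 + 271.03 + 575.53 = 1704.49
Landed cost (A) = invoice 68274.00 + 1704.49 + duty 10062.46 = 80040.95
Supplier B (EXW):
CIF value = EXW price + inland to port + export clearance + origin terminal + freight + insurance = 68859.53 + 752.31 + 280.55 + 741.67 + 868.96 + 646.98 = 72150.00
Import duty = 72150.00 × 14.6% = 10533.90
Buyer bears (B): 752.31 + 280.55 + 741.67 + 868.96 + 646.98 + 210.95 + 271.03 + 575.53 = 4347.98
Landed cost (B) = invoice 68859.53 + 4347.98 + duty 10533.90 = 83741.41
Difference = |80040.95 − 83741.41| = 3700.46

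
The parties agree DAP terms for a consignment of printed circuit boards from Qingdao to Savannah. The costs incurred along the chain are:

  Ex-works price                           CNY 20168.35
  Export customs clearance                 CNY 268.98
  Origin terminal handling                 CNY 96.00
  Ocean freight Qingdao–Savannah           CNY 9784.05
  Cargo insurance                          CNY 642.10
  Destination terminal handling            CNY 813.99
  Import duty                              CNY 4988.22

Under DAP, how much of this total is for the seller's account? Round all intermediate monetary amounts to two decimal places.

DAP: the seller bears all costs to the named destination except import duty and clearance.
Seller's account: goods 20168.35 + export clearance 268.98 + origin terminal 96.00 + freight 9784.05 + insurance 642.10 + destination terminal 813.99 = 31773.47
Buyer's account: duty 4988.22 = 4988.22

Seller's account: CNY 31773.47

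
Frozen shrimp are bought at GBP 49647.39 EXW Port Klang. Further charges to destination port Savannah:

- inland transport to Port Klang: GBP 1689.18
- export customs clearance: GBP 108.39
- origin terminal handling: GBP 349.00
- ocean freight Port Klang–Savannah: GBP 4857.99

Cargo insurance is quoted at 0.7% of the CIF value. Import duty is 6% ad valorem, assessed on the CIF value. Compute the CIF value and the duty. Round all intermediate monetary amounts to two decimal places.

CIF value: GBP 57051.31; import duty: GBP 3423.08

Let C be the CIF value. C = EXW price + pre-shipment costs + freight + 0.7% × C
C − 0.7% × C = 49647.39 + 1689.18 + 108.39 + 349.00 + 4857.99
0.993 × C = 56651.95
C = 56651.95 / 0.993 = 57051.31
Insurance premium = 0.7% × 57051.31 = 399.36
Import duty = 57051.31 × 6% = 3423.08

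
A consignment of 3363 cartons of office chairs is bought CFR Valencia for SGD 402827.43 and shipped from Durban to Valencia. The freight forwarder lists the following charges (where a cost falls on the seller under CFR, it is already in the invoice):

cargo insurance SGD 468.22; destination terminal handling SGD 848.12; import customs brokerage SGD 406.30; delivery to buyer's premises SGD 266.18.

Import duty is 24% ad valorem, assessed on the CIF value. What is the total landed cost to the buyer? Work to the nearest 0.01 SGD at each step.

Total landed cost: SGD 501607.21

CFR: the seller pays costs through ocean freight to the destination port, but not insurance.
CIF value = CFR price + insurance = 402827.43 + 468.22 = 403295.65
Import duty = 403295.65 × 24% = 96790.96
Buyer bears: insurance 468.22 + destination terminal 848.12 + brokerage 406.30 + delivery 266.18 + duty 96790.96 = 98779.78
Landed cost = invoice 402827.43 + 98779.78 = 501607.21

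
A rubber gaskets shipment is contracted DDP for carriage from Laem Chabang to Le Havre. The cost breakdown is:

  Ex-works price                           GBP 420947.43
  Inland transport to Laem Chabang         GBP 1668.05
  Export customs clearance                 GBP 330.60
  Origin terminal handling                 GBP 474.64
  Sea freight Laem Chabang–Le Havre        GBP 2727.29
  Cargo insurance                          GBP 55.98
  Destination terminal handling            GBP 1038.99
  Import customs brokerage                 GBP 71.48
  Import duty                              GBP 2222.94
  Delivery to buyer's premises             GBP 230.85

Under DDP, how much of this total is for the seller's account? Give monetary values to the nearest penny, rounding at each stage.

Seller's account: GBP 429768.25

DDP: the seller bears all costs including import duty.
Seller's account: goods 420947.43 + inland to port 1668.05 + export clearance 330.60 + origin terminal 474.64 + freight 2727.29 + insurance 55.98 + destination terminal 1038.99 + brokerage 71.48 + duty 2222.94 + delivery 230.85 = 429768.25
Buyer's account: 0.00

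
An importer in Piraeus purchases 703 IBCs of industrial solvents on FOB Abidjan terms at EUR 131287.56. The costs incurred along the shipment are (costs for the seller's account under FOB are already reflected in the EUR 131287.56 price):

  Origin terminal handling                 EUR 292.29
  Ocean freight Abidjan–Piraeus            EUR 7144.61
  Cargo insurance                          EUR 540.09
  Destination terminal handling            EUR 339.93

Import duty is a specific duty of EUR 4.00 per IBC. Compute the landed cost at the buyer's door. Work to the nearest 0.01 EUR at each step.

FOB: the seller bears costs until goods are on board at the origin port; the buyer bears freight, insurance and all costs thereafter.
Already in the invoice (seller's account under FOB): origin terminal — exclude.
CIF value = FOB price + freight + insurance = 131287.56 + 7144.61 + 540.09 = 138972.26
Import duty = 703 × 4.00 = 2812.00
Buyer bears: freight 7144.61 + insurance 540.09 + destination terminal 339.93 + duty 2812.00 = 10836.63
Landed cost = invoice 131287.56 + 10836.63 = 142124.19

Total landed cost: EUR 142124.19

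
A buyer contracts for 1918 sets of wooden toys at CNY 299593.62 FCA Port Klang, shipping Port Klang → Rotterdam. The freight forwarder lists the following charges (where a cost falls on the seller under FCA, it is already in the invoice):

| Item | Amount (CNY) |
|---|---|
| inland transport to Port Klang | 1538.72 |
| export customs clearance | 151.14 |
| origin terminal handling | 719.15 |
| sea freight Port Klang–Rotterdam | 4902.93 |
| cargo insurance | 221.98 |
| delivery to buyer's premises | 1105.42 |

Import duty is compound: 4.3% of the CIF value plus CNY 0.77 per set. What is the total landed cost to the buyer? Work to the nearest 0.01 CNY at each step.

FCA: the seller delivers export-cleared goods to the carrier; the buyer bears costs from that point.
Already in the invoice (seller's account under FCA): inland to port, export clearance — exclude.
CIF value = FCA price + origin terminal + freight + insurance = 299593.62 + 719.15 + 4902.93 + 221.98 = 305437.68
Ad valorem component: 305437.68 × 4.3% = 13133.82
Specific component: 1918 × 0.77 = 1476.86
Import duty = 13133.82 + 1476.86 = 14610.68
Buyer bears: origin terminal 719.15 + freight 4902.93 + insurance 221.98 + delivery 1105.42 + duty 14610.68 = 21560.16
Landed cost = invoice 299593.62 + 21560.16 = 321153.78

Total landed cost: CNY 321153.78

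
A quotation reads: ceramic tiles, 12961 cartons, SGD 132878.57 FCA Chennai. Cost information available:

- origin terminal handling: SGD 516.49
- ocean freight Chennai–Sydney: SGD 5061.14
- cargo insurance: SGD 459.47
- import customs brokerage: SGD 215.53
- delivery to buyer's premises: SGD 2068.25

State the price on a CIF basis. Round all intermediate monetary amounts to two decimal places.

Not relevant to the conversion: delivery, brokerage — on the buyer under both terms; not part of either seller's price.
From FCA to CIF, the seller additionally bears: origin terminal, freight, insurance.
CIF price = 132878.57 + 516.49 + 5061.14 + 459.47 = 138915.67

CIF price: SGD 138915.67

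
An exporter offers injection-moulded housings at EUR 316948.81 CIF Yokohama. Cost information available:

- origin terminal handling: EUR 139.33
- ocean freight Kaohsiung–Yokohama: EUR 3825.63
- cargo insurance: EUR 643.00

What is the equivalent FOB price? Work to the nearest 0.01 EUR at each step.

FOB price: EUR 312480.18

Not relevant to the conversion: origin terminal — on the seller under both CIF and FOB; already in the CIF price and stays in the FOB price.
From CIF to FOB, the seller no longer bears: freight, insurance.
FOB price = 316948.81 − 3825.63 − 643.00 = 312480.18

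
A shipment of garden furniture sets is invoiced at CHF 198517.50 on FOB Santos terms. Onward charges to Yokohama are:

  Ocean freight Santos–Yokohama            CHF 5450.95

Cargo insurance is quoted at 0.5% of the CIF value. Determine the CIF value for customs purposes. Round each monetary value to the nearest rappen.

Let C be the CIF value. C = FOB price + freight + 0.5% × C
C − 0.5% × C = 198517.50 + 5450.95
0.995 × C = 203968.45
C = 203968.45 / 0.995 = 204993.42
Insurance premium = 0.5% × 204993.42 = 1024.97

CIF value: CHF 204993.42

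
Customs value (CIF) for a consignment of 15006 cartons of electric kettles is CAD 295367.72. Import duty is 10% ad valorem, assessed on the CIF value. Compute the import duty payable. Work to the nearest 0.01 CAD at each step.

Import duty = 295367.72 × 10% = 29536.77

Import duty: CAD 29536.77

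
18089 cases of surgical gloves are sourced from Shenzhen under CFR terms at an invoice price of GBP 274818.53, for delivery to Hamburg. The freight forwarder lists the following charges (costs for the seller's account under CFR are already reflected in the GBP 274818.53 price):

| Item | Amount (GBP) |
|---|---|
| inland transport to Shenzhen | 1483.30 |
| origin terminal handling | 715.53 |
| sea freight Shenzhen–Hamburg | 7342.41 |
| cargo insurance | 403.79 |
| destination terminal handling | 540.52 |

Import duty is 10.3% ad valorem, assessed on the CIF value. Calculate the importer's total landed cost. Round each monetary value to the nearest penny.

CFR: the seller pays costs through ocean freight to the destination port, but not insurance.
Already in the invoice (seller's account under CFR): inland to port, origin terminal, freight — exclude.
CIF value = CFR price + insurance = 274818.53 + 403.79 = 275222.32
Import duty = 275222.32 × 10.3% = 28347.90
Buyer bears: insurance 403.79 + destination terminal 540.52 + duty 28347.90 = 29292.21
Landed cost = invoice 274818.53 + 29292.21 = 304110.74

Total landed cost: GBP 304110.74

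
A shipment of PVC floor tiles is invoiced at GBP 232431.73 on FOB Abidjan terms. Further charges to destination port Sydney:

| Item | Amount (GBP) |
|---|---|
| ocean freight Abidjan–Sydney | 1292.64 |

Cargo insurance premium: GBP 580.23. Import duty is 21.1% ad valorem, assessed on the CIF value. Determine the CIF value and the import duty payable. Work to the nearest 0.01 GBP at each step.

CIF = FOB price + freight + insurance
CIF = 232431.73 + 1292.64 + 580.23 = 234304.60
Import duty = 234304.60 × 21.1% = 49438.27

CIF value: GBP 234304.60; import duty: GBP 49438.27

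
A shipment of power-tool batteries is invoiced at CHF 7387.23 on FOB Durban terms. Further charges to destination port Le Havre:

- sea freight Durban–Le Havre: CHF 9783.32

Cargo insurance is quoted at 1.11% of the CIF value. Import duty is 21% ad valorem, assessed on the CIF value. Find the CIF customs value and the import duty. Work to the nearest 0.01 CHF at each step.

Let C be the CIF value. C = FOB price + freight + 1.11% × C
C − 1.11% × C = 7387.23 + 9783.32
0.9889 × C = 17170.55
C = 17170.55 / 0.9889 = 17363.28
Insurance premium = 1.11% × 17363.28 = 192.73
Import duty = 17363.28 × 21% = 3646.29

CIF value: CHF 17363.28; import duty: CHF 3646.29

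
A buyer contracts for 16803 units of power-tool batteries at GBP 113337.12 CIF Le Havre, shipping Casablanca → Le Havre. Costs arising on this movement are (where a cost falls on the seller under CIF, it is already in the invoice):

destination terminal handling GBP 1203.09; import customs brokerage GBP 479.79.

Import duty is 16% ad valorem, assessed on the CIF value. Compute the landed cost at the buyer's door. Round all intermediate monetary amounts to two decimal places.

Total landed cost: GBP 133153.94

CIF: the seller pays costs through ocean freight and marine insurance to the destination port.
The CIF price already equals the CIF value: 113337.12
Import duty = 113337.12 × 16% = 18133.94
Buyer bears: destination terminal 1203.09 + brokerage 479.79 + duty 18133.94 = 19816.82
Landed cost = invoice 113337.12 + 19816.82 = 133153.94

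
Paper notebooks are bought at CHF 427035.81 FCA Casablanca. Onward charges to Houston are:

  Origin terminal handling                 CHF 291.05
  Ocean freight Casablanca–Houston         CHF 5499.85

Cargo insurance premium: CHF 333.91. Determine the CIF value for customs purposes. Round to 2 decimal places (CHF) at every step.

CIF = FCA price + pre-shipment costs + freight + insurance
CIF = 427035.81 + 291.05 + 5499.85 + 333.91 = 433160.62

CIF value: CHF 433160.62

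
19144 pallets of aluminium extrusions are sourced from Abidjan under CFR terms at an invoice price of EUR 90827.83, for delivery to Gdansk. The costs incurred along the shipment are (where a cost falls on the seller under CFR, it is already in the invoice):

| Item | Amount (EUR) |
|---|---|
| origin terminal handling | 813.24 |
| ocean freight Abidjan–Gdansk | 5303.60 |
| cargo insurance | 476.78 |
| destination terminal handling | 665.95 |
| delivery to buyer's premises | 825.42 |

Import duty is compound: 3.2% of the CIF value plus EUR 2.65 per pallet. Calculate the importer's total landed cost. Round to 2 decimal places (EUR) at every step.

Total landed cost: EUR 146449.33

CFR: the seller pays costs through ocean freight to the destination port, but not insurance.
Already in the invoice (seller's account under CFR): origin terminal, freight — exclude.
CIF value = CFR price + insurance = 90827.83 + 476.78 = 91304.61
Ad valorem component: 91304.61 × 3.2% = 2921.75
Specific component: 19144 × 2.65 = 50731.60
Import duty = 2921.75 + 50731.60 = 53653.35
Buyer bears: insurance 476.78 + destination terminal 665.95 + delivery 825.42 + duty 53653.35 = 55621.50
Landed cost = invoice 90827.83 + 55621.50 = 146449.33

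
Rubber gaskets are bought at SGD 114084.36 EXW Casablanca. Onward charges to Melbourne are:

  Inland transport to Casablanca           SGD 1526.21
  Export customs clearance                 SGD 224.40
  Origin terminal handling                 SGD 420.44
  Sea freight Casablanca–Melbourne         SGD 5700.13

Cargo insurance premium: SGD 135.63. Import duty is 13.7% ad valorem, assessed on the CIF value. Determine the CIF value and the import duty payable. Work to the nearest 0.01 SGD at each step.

CIF = EXW price + pre-shipment costs + freight + insurance
CIF = 114084.36 + 1526.21 + 224.40 + 420.44 + 5700.13 + 135.63 = 122091.17
Import duty = 122091.17 × 13.7% = 16726.49

CIF value: SGD 122091.17; import duty: SGD 16726.49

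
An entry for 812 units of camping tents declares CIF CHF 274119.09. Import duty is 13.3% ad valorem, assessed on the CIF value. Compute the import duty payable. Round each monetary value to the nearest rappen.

Import duty = 274119.09 × 13.3% = 36457.84

Import duty: CHF 36457.84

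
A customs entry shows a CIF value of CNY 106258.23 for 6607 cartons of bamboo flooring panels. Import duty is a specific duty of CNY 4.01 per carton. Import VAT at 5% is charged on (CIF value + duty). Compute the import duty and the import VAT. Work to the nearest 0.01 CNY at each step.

Import duty = 6607 × 4.01 = 26494.07
VAT base = CIF + duty = 106258.23 + 26494.07 = 132752.30
Import VAT = 132752.30 × 5% = 6637.62

Import duty: CNY 26494.07; import VAT: CNY 6637.62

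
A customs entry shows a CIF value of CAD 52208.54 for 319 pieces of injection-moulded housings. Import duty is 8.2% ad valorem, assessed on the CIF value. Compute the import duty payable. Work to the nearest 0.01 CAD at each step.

Import duty = 52208.54 × 8.2% = 4281.10

Import duty: CAD 4281.10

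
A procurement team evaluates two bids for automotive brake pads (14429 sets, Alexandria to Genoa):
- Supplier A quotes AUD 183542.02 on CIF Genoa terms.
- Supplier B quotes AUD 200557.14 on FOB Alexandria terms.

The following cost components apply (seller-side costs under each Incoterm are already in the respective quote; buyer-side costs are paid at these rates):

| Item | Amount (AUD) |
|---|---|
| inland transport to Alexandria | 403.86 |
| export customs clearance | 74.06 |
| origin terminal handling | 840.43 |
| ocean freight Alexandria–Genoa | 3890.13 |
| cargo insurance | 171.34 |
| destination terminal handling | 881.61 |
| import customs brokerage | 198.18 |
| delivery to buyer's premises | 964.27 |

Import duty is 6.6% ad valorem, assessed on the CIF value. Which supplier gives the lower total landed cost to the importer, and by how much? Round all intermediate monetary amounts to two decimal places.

Supplier A is cheaper by AUD 22467.65

Supplier A (CIF):
The CIF price already equals the CIF value: 183542.02
Import duty = 183542.02 × 6.6% = 12113.77
Buyer bears (A): 881.61 + 198.18 + 964.27 = 2044.06
Landed cost (A) = invoice 183542.02 + 2044.06 + duty 12113.77 = 197699.85
Supplier B (FOB):
CIF value = FOB price + freight + insurance = 200557.14 + 3890.13 + 171.34 = 204618.61
Import duty = 204618.61 × 6.6% = 13504.83
Buyer bears (B): 3890.13 + 171.34 + 881.61 + 198.18 + 964.27 = 6105.53
Landed cost (B) = invoice 200557.14 + 6105.53 + duty 13504.83 = 220167.50
Difference = |197699.85 − 220167.50| = 22467.65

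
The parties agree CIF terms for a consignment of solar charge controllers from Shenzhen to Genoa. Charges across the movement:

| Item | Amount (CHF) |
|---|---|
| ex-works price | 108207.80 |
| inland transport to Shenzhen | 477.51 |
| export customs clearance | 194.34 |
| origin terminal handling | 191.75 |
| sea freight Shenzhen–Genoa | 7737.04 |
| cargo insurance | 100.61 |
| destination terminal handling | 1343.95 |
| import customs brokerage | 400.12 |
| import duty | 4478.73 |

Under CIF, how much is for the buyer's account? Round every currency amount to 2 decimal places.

Buyer's account: CHF 6222.80

CIF: the seller pays costs through ocean freight and marine insurance to the destination port.
Seller's account: goods 108207.80 + inland to port 477.51 + export clearance 194.34 + origin terminal 191.75 + freight 7737.04 + insurance 100.61 = 116909.05
Buyer's account: destination terminal 1343.95 + brokerage 400.12 + duty 4478.73 = 6222.80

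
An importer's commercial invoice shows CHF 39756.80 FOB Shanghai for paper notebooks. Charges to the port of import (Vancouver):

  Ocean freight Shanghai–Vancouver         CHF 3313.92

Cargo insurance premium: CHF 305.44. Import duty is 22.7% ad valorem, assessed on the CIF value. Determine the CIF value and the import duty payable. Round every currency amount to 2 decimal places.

CIF value: CHF 43376.16; import duty: CHF 9846.39

CIF = FOB price + freight + insurance
CIF = 39756.80 + 3313.92 + 305.44 = 43376.16
Import duty = 43376.16 × 22.7% = 9846.39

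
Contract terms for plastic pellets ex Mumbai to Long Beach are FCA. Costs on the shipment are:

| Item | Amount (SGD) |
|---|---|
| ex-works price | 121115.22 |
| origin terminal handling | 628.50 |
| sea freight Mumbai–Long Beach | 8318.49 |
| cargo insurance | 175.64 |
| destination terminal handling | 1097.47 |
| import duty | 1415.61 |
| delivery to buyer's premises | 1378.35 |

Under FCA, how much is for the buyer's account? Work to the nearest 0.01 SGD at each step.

Buyer's account: SGD 13014.06

FCA: the seller delivers export-cleared goods to the carrier; the buyer bears costs from that point.
Seller's account: goods 121115.22 = 121115.22
Buyer's account: origin terminal 628.50 + freight 8318.49 + insurance 175.64 + destination terminal 1097.47 + duty 1415.61 + delivery 1378.35 = 13014.06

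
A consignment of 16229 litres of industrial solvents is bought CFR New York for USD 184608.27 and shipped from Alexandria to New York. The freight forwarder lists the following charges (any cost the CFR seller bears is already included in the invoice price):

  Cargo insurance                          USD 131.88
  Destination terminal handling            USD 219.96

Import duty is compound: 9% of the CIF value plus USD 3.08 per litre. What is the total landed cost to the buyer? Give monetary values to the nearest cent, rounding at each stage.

CFR: the seller pays costs through ocean freight to the destination port, but not insurance.
CIF value = CFR price + insurance = 184608.27 + 131.88 = 184740.15
Ad valorem component: 184740.15 × 9% = 16626.61
Specific component: 16229 × 3.08 = 49985.32
Import duty = 16626.61 + 49985.32 = 66611.93
Buyer bears: insurance 131.88 + destination terminal 219.96 + duty 66611.93 = 66963.77
Landed cost = invoice 184608.27 + 66963.77 = 251572.04

Total landed cost: USD 251572.04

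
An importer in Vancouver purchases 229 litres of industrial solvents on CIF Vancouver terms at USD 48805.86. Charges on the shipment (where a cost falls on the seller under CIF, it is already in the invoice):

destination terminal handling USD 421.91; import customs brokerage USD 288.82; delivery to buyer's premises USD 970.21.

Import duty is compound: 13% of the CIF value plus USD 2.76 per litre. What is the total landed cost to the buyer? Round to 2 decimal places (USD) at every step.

Total landed cost: USD 57463.60

CIF: the seller pays costs through ocean freight and marine insurance to the destination port.
The CIF price already equals the CIF value: 48805.86
Ad valorem component: 48805.86 × 13% = 6344.76
Specific component: 229 × 2.76 = 632.04
Import duty = 6344.76 + 632.04 = 6976.80
Buyer bears: destination terminal 421.91 + brokerage 288.82 + delivery 970.21 + duty 6976.80 = 8657.74
Landed cost = invoice 48805.86 + 8657.74 = 57463.60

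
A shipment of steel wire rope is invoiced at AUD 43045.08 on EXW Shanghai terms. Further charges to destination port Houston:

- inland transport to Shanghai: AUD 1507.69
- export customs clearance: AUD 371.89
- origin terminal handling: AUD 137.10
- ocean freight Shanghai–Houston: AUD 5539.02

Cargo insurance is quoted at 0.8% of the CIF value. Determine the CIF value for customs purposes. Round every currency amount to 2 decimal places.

Let C be the CIF value. C = EXW price + pre-shipment costs + freight + 0.8% × C
C − 0.8% × C = 43045.08 + 1507.69 + 371.89 + 137.10 + 5539.02
0.992 × C = 50600.78
C = 50600.78 / 0.992 = 51008.85
Insurance premium = 0.8% × 51008.85 = 408.07

CIF value: AUD 51008.85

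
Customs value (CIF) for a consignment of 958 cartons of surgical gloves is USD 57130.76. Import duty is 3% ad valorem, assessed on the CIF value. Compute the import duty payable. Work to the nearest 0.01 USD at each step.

Import duty: USD 1713.92

Import duty = 57130.76 × 3% = 1713.92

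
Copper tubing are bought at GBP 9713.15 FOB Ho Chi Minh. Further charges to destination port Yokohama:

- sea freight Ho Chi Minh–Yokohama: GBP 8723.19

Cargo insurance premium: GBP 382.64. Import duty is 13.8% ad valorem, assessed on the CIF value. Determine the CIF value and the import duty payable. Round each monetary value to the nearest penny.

CIF = FOB price + freight + insurance
CIF = 9713.15 + 8723.19 + 382.64 = 18818.98
Import duty = 18818.98 × 13.8% = 2597.02

CIF value: GBP 18818.98; import duty: GBP 2597.02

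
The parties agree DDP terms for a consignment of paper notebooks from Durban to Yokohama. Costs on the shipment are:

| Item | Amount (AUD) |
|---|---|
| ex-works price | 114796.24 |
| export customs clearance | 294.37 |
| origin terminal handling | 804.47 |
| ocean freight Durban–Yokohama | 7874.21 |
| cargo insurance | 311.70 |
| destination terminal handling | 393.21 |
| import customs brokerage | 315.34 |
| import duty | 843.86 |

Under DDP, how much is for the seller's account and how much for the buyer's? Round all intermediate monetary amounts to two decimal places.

DDP: the seller bears all costs including import duty.
Seller's account: goods 114796.24 + export clearance 294.37 + origin terminal 804.47 + freight 7874.21 + insurance 311.70 + destination terminal 393.21 + brokerage 315.34 + duty 843.86 = 125633.40
Buyer's account: 0.00

Seller: AUD 125633.40; buyer: AUD 0.00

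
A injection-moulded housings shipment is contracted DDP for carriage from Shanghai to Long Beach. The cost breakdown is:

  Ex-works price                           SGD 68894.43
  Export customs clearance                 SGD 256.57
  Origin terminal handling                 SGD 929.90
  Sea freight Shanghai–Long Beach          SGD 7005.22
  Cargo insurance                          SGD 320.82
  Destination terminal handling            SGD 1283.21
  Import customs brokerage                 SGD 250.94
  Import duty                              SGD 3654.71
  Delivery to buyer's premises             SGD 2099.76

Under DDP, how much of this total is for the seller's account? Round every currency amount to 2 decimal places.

DDP: the seller bears all costs including import duty.
Seller's account: goods 68894.43 + export clearance 256.57 + origin terminal 929.90 + freight 7005.22 + insurance 320.82 + destination terminal 1283.21 + brokerage 250.94 + duty 3654.71 + delivery 2099.76 = 84695.56
Buyer's account: 0.00

Seller's account: SGD 84695.56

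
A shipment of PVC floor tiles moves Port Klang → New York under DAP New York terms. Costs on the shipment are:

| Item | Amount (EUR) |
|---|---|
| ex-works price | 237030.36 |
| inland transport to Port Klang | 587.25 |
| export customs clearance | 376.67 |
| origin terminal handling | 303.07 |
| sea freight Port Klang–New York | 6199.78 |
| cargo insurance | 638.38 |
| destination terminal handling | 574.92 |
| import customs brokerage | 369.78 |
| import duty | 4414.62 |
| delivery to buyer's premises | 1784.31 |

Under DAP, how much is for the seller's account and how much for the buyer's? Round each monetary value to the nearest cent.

Seller: EUR 247494.74; buyer: EUR 4784.40

DAP: the seller bears all costs to the named destination except import duty and clearance.
Seller's account: goods 237030.36 + inland to port 587.25 + export clearance 376.67 + origin terminal 303.07 + freight 6199.78 + insurance 638.38 + destination terminal 574.92 + delivery 1784.31 = 247494.74
Buyer's account: brokerage 369.78 + duty 4414.62 = 4784.40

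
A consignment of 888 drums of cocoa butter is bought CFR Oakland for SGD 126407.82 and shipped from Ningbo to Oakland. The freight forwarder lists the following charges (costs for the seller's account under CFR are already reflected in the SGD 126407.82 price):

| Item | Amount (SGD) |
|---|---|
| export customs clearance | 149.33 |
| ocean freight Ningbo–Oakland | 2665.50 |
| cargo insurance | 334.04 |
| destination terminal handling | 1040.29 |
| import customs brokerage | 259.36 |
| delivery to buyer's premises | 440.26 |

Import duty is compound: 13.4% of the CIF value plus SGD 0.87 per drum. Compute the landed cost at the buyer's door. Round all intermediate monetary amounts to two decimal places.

Total landed cost: SGD 146237.74

CFR: the seller pays costs through ocean freight to the destination port, but not insurance.
Already in the invoice (seller's account under CFR): export clearance, freight — exclude.
CIF value = CFR price + insurance = 126407.82 + 334.04 = 126741.86
Ad valorem component: 126741.86 × 13.4% = 16983.41
Specific component: 888 × 0.87 = 772.56
Import duty = 16983.41 + 772.56 = 17755.97
Buyer bears: insurance 334.04 + destination terminal 1040.29 + brokerage 259.36 + delivery 440.26 + duty 17755.97 = 19829.92
Landed cost = invoice 126407.82 + 19829.92 = 146237.74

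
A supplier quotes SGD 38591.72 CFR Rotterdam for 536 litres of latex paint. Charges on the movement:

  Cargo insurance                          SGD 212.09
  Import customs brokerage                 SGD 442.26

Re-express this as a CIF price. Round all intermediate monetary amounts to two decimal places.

CIF price: SGD 38803.81

Not relevant to the conversion: brokerage — on the buyer under both terms; not part of either seller's price.
From CFR to CIF, the seller additionally bears: insurance.
CIF price = 38591.72 + 212.09 = 38803.81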